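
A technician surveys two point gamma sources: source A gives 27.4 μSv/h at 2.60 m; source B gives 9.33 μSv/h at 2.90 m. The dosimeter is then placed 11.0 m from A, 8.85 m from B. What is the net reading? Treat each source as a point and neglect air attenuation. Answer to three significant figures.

2.53 μSv/h

Each source contributes Iᵢ·(dᵢ/rᵢ)²; contributions add.
A: 27.4 × (2.60/11.0)² = 1.531 μSv/h
B: 9.33 × (2.90/8.85)² = 1.002 μSv/h
Total = 1.531 + 1.002 = 2.533 μSv/h.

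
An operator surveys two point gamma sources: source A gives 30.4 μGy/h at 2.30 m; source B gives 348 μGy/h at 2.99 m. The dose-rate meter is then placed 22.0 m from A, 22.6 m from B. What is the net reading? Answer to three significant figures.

6.42 μGy/h

By superposition, sum each source's inverse-square contribution:
A: 30.4 × (2.30/22.0)² = 0.3323 μGy/h
B: 348 × (2.99/22.6)² = 6.091 μGy/h
Total = 0.3323 + 6.091 = 6.423 μGy/h.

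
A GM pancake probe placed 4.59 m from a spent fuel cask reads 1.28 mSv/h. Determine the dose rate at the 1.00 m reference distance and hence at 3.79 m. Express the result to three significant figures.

27.0 mSv/h; 1.88 mSv/h

By the inverse-square law,
At 1.00 m: (4.59/1.00)² = 21.07, so 1.28 × 21.07 = 26.97 mSv/h
At 3.79 m: (1.00/3.79)² = 0.06962, so 26.97 × 0.06962 = 1.878 mSv/h.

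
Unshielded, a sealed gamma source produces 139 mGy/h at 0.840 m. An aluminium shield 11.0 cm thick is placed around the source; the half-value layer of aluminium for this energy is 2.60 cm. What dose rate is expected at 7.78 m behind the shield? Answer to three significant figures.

Distance alone: (0.840/7.78)² = 0.01166, so 139 × 0.01166 = 1.621 mGy/h.
Shield: 11.0/2.60 = 4.231 half-value layers → attenuation 2^(−4.231) = 0.05325.
Combined: 1.621 × 0.05325 = 0.08632 mGy/h.

0.0863 mGy/h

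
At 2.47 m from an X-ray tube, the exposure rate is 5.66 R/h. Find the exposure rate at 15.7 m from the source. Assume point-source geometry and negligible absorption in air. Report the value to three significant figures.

0.140 R/h

Since intensity falls as 1/r², the rate at 15.7 m is
(2.47/15.7)² = 0.02475, so 5.66 × 0.02475 = 0.1401 R/h.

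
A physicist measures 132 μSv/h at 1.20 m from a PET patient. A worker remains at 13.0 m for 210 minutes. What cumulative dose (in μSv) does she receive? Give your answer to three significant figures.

Since intensity falls as 1/r², rate at 13.0 m:
(1.20/13.0)² = 0.008521, so 132 × 0.008521 = 1.125 μSv/h.
Dose = rate × time = 1.125 μSv/h × 3.500 h = 3.938 μSv.

3.94 μSv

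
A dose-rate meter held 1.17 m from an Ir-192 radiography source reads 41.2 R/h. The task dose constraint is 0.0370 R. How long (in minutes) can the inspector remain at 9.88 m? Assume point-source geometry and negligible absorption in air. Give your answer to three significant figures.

3.84 min

By the inverse-square law, rate at 9.88 m:
(1.17/9.88)² = 0.01402, so 41.2 × 0.01402 = 0.5776 R/h.
Stay time = 0.0370 R ÷ 0.5776 R/h = 0.06406 h = 3.844 min.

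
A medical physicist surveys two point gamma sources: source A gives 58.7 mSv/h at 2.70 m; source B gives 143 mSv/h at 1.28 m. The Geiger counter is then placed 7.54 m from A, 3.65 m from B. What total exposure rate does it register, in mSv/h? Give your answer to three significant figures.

Each source contributes Iᵢ·(dᵢ/rᵢ)²; contributions add.
A: 58.7 × (2.70/7.54)² = 7.527 mSv/h
B: 143 × (1.28/3.65)² = 17.59 mSv/h
Total = 7.527 + 17.59 = 25.12 mSv/h.

25.1 mSv/h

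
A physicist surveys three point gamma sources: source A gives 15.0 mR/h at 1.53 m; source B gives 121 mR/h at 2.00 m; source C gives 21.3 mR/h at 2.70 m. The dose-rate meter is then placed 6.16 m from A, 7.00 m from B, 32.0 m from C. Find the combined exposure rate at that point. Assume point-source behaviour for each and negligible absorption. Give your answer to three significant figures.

11.0 mR/h

By superposition, sum each source's inverse-square contribution:
A: 15.0 × (1.53/6.16)² = 0.9254 mR/h
B: 121 × (2.00/7.00)² = 9.878 mR/h
C: 21.3 × (2.70/32.0)² = 0.1516 mR/h
Total = 0.9254 + 9.878 + 0.1516 = 10.96 mR/h.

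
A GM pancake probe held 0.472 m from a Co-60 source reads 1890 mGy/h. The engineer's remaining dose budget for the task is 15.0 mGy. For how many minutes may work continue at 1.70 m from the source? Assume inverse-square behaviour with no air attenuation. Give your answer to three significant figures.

6.18 min

Applying the 1/r² law, rate at 1.70 m:
(0.472/1.70)² = 0.07709, so 1890 × 0.07709 = 145.7 mGy/h.
Stay time = 15.0 mGy ÷ 145.7 mGy/h = 0.1030 h = 6.180 min.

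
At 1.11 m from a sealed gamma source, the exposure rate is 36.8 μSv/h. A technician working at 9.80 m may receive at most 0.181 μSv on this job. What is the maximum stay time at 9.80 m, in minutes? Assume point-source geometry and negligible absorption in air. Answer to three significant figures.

By the inverse-square law, rate at 9.80 m:
(1.11/9.80)² = 0.01283, so 36.8 × 0.01283 = 0.4721 μSv/h.
Stay time = 0.181 μSv ÷ 0.4721 μSv/h = 0.3834 h = 23.00 min.

23.0 min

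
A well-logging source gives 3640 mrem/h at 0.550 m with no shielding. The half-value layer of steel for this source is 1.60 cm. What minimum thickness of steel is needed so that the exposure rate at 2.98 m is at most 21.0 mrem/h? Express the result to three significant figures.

At 2.98 m, distance alone gives (0.550/2.98)² = 0.03406, so 3640 × 0.03406 = 124.0 mrem/h.
Further attenuation needed: 124.0/21.0 = 5.905.
n = log₂(5.905) = 2.562 half-value layers.
Thickness = 2.562 × 1.60 cm = 4.099 cm.

4.10 cm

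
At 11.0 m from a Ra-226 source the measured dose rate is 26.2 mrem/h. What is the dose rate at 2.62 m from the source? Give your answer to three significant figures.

462 mrem/h

Since intensity falls as 1/r², scaling from 11.0 m to 2.62 m:
26.2 × (11.0/2.62)² = 26.2 × 17.63 = 461.9 mrem/h.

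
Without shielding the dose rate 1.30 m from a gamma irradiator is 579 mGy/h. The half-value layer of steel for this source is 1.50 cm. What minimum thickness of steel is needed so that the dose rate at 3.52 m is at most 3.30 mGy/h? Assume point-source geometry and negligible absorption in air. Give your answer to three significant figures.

At 3.52 m, distance alone gives 579 × (1.30/3.52)² = 579 × 0.1364 = 78.98 mGy/h.
Further attenuation needed: 78.98/3.30 = 23.93.
n = log₂(23.93) = 4.581 half-value layers.
Thickness = 4.581 × 1.50 cm = 6.872 cm.

6.87 cm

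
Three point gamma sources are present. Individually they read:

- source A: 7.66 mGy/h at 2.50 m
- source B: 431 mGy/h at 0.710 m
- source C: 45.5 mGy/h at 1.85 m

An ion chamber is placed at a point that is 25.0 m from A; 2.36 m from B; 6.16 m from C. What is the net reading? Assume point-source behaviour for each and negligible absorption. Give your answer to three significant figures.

43.2 mGy/h

Each source contributes Iᵢ·(dᵢ/rᵢ)²; contributions add.
A: 7.66 × (2.50/25.0)² = 0.07660 mGy/h
B: 431 × (0.710/2.36)² = 39.01 mGy/h
C: 45.5 × (1.85/6.16)² = 4.104 mGy/h
Total = 0.07660 + 39.01 + 4.104 = 43.19 mGy/h.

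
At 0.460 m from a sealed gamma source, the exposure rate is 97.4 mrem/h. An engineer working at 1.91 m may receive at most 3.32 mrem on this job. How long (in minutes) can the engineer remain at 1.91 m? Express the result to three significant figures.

35.3 min

Applying the 1/r² law, rate at 1.91 m:
97.4 × (0.460/1.91)² = 97.4 × 0.05800 = 5.649 mrem/h.
Stay time = 3.32 mrem ÷ 5.649 mrem/h = 0.5877 h = 35.26 min.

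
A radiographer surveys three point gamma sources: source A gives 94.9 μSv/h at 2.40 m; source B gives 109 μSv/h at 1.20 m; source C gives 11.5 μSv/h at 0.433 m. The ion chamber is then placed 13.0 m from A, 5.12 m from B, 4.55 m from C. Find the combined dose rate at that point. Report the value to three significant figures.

9.33 μSv/h

Each source contributes Iᵢ·(dᵢ/rᵢ)²; contributions add.
A: 94.9 × (2.40/13.0)² = 3.234 μSv/h
B: 109 × (1.20/5.12)² = 5.988 μSv/h
C: 11.5 × (0.433/4.55)² = 0.1041 μSv/h
Total = 3.234 + 5.988 + 0.1041 = 9.326 μSv/h.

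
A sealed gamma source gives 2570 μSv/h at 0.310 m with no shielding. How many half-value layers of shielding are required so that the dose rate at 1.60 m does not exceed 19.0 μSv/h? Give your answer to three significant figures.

At 1.60 m, distance alone gives 2570 × (0.310/1.60)² = 2570 × 0.03754 = 96.48 μSv/h.
Further attenuation needed: 96.48/19.0 = 5.078.
n = log₂(5.078) = 2.344 half-value layers.

2.34 half-value layers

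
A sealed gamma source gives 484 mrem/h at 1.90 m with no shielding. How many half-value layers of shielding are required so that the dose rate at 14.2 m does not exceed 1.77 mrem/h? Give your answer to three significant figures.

2.29 half-value layers

At 14.2 m, distance alone gives (1.90/14.2)² = 0.01790, so 484 × 0.01790 = 8.664 mrem/h.
Further attenuation needed: 8.664/1.77 = 4.895.
n = log₂(4.895) = 2.291 half-value layers.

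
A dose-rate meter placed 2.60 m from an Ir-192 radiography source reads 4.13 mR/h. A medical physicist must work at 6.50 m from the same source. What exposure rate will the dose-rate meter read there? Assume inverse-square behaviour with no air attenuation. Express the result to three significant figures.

0.661 mR/h

By the inverse-square law, scaling from 2.60 m to 6.50 m:
4.13 × (2.60/6.50)² = 4.13 × 0.1600 = 0.6608 mR/h.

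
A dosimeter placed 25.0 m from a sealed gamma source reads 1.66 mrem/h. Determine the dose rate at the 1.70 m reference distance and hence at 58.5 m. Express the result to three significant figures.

Since intensity falls as 1/r²,
At 1.70 m: 1.66 × (25.0/1.70)² = 1.66 × 216.3 = 359.1 mrem/h
At 58.5 m: 359.1 × (1.70/58.5)² = 359.1 × 0.0008445 = 0.3033 mrem/h.

359 mrem/h; 0.303 mrem/h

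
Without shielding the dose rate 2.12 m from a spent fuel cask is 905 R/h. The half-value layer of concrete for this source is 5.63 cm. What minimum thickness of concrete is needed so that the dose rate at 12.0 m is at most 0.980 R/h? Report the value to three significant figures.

At 12.0 m, distance alone gives (2.12/12.0)² = 0.03121, so 905 × 0.03121 = 28.25 R/h.
Further attenuation needed: 28.25/0.980 = 28.83.
n = log₂(28.83) = 4.849 half-value layers.
Thickness = 4.849 × 5.63 cm = 27.30 cm.

27.3 cm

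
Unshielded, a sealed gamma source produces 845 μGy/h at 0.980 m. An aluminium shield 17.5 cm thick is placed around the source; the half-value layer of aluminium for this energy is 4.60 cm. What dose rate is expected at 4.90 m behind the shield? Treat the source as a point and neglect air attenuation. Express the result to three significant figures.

2.42 μGy/h

Distance alone: (0.980/4.90)² = 0.04000, so 845 × 0.04000 = 33.80 μGy/h.
Shield: 17.5/4.60 = 3.804 half-value layers → attenuation 2^(−3.804) = 0.07159.
Combined: 33.80 × 0.07159 = 2.420 μGy/h.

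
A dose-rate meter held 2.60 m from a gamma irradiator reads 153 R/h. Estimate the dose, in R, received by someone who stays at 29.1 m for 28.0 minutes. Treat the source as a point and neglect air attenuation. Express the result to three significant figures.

Using I₁d₁² = I₂d₂², rate at 29.1 m:
153 × (2.60/29.1)² = 153 × 0.007983 = 1.221 R/h.
Dose = rate × time = 1.221 R/h × 0.4667 h = 0.5698 R.

0.570 R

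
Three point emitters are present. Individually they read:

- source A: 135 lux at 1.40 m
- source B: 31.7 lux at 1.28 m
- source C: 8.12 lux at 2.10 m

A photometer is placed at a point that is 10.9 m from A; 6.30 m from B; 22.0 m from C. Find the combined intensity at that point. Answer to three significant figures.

By superposition, sum each source's inverse-square contribution:
A: 135 × (1.40/10.9)² = 2.227 lux
B: 31.7 × (1.28/6.30)² = 1.309 lux
C: 8.12 × (2.10/22.0)² = 0.07399 lux
Total = 2.227 + 1.309 + 0.07399 = 3.610 lux.

3.61 lux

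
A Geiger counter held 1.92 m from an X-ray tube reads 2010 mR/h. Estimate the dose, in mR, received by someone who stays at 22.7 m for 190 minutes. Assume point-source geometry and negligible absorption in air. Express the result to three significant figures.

Applying the 1/r² law, rate at 22.7 m:
(1.92/22.7)² = 0.007154, so 2010 × 0.007154 = 14.38 mR/h.
Dose = rate × time = 14.38 mR/h × 3.167 h = 45.54 mR.

45.5 mR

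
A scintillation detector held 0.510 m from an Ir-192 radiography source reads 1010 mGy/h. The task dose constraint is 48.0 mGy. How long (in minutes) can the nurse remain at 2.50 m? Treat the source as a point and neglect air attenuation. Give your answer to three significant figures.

Using I₁d₁² = I₂d₂², rate at 2.50 m:
(0.510/2.50)² = 0.04162, so 1010 × 0.04162 = 42.04 mGy/h.
Stay time = 48.0 mGy ÷ 42.04 mGy/h = 1.142 h = 68.52 min.

68.5 min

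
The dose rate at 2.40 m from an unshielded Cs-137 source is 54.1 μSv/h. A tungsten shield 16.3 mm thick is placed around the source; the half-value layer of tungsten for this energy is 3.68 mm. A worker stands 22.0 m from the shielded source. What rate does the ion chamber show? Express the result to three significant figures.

Distance alone: (2.40/22.0)² = 0.01190, so 54.1 × 0.01190 = 0.6438 μSv/h.
Shield: 16.3/3.68 = 4.429 half-value layers → attenuation 2^(−4.429) = 0.04642.
Combined: 0.6438 × 0.04642 = 0.02989 μSv/h.

0.0299 μSv/h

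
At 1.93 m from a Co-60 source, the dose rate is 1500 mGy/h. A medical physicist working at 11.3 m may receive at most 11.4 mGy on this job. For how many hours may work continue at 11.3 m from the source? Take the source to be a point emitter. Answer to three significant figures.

0.261 h

Intensity scales as (d₁/d₂)², so rate at 11.3 m:
(1.93/11.3)² = 0.02917, so 1500 × 0.02917 = 43.76 mGy/h.
Stay time = 11.4 mGy ÷ 43.76 mGy/h = 0.2605 h.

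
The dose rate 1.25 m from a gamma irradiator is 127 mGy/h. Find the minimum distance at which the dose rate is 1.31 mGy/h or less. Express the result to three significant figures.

Since intensity falls as 1/r², d₂ = d₁·√(I₁/I₂).
I₁/I₂ = 127/1.31 = 96.95, so d₂ = 1.25 × √96.95 = 12.31 m.

12.3 m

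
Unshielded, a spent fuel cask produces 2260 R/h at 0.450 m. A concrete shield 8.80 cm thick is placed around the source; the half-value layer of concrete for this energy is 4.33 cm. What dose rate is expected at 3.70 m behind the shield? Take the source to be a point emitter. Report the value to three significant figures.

Distance alone: 2260 × (0.450/3.70)² = 2260 × 0.01479 = 33.43 R/h.
Shield: 8.80/4.33 = 2.032 half-value layers → attenuation 2^(−2.032) = 0.2445.
Combined: 33.43 × 0.2445 = 8.174 R/h.

8.17 R/h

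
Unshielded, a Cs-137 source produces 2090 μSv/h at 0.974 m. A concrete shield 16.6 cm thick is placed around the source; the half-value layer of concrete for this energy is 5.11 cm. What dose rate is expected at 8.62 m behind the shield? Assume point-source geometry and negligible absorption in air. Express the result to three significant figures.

Distance alone: 2090 × (0.974/8.62)² = 2090 × 0.01277 = 26.69 μSv/h.
Shield: 16.6/5.11 = 3.249 half-value layers → attenuation 2^(−3.249) = 0.1052.
Combined: 26.69 × 0.1052 = 2.808 μSv/h.

2.81 μSv/h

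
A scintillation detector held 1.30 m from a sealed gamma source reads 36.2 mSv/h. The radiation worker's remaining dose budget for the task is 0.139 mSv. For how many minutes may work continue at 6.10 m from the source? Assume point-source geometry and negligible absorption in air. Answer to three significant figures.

Using I₁d₁² = I₂d₂², rate at 6.10 m:
36.2 × (1.30/6.10)² = 36.2 × 0.04542 = 1.644 mSv/h.
Stay time = 0.139 mSv ÷ 1.644 mSv/h = 0.08455 h = 5.073 min.

5.07 min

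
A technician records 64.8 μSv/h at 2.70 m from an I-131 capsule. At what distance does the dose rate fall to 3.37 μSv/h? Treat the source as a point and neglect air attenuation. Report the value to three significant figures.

11.8 m

By the inverse-square law, d₂ = d₁·√(I₁/I₂).
I₁/I₂ = 64.8/3.37 = 19.23, so d₂ = 2.70 × √19.23 = 11.84 m.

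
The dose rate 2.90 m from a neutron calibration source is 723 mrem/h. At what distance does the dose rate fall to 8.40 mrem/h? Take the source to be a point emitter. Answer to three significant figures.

26.9 m

Intensity scales as (d₁/d₂)², so d₂ = d₁·√(I₁/I₂).
I₁/I₂ = 723/8.40 = 86.07, so d₂ = 2.90 × √86.07 = 26.90 m.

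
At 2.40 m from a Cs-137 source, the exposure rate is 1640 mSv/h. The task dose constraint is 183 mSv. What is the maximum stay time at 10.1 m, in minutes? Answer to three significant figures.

119 min

By the inverse-square law, rate at 10.1 m:
1640 × (2.40/10.1)² = 1640 × 0.05647 = 92.61 mSv/h.
Stay time = 183 mSv ÷ 92.61 mSv/h = 1.976 h = 118.6 min.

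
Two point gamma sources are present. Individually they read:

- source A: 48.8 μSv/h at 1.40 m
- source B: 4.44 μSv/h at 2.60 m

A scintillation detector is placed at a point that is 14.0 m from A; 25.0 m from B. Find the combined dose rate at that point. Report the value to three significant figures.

0.536 μSv/h

By superposition, sum each source's inverse-square contribution:
A: 48.8 × (1.40/14.0)² = 0.4880 μSv/h
B: 4.44 × (2.60/25.0)² = 0.04802 μSv/h
Total = 0.4880 + 0.04802 = 0.5360 μSv/h.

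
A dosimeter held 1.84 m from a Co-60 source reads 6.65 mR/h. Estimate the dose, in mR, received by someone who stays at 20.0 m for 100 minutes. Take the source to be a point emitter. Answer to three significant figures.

0.0938 mR

Since intensity falls as 1/r², rate at 20.0 m:
6.65 × (1.84/20.0)² = 6.65 × 0.008464 = 0.05629 mR/h.
Dose = rate × time = 0.05629 mR/h × 1.667 h = 0.09384 mR.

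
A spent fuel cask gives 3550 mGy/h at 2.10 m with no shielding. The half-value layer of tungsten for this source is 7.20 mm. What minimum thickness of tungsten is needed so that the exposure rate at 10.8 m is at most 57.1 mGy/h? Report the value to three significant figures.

At 10.8 m, distance alone gives 3550 × (2.10/10.8)² = 3550 × 0.03781 = 134.2 mGy/h.
Further attenuation needed: 134.2/57.1 = 2.350.
n = log₂(2.350) = 1.233 half-value layers.
Thickness = 1.233 × 7.20 mm = 8.878 mm.

8.88 mm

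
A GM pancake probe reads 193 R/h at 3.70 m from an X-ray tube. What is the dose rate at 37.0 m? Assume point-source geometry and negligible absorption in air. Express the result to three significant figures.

1.93 R/h

Applying the 1/r² law, the rate at 37.0 m is
(3.70/37.0)² = 0.01000, so 193 × 0.01000 = 1.930 R/h.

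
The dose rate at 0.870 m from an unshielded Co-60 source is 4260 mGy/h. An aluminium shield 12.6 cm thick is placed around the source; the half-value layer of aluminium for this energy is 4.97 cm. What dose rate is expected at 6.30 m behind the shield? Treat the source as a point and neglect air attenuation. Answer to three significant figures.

Distance alone: 4260 × (0.870/6.30)² = 4260 × 0.01907 = 81.24 mGy/h.
Shield: 12.6/4.97 = 2.535 half-value layers → attenuation 2^(−2.535) = 0.1725.
Combined: 81.24 × 0.1725 = 14.01 mGy/h.

14.0 mGy/h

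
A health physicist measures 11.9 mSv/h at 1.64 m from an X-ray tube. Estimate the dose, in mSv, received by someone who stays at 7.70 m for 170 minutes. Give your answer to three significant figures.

1.53 mSv

Intensity scales as (d₁/d₂)², so rate at 7.70 m:
11.9 × (1.64/7.70)² = 11.9 × 0.04536 = 0.5398 mSv/h.
Dose = rate × time = 0.5398 mSv/h × 2.833 h = 1.529 mSv.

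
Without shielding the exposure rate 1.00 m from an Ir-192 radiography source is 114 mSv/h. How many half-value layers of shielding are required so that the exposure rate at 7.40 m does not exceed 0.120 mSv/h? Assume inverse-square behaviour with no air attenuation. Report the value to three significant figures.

At 7.40 m, distance alone gives 114 × (1.00/7.40)² = 114 × 0.01826 = 2.082 mSv/h.
Further attenuation needed: 2.082/0.120 = 17.35.
n = log₂(17.35) = 4.117 half-value layers.

4.12 half-value layers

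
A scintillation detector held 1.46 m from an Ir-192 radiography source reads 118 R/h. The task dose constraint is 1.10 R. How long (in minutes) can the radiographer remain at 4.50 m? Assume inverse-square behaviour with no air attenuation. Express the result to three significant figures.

By the inverse-square law, rate at 4.50 m:
118 × (1.46/4.50)² = 118 × 0.1053 = 12.43 R/h.
Stay time = 1.10 R ÷ 12.43 R/h = 0.08850 h = 5.310 min.

5.31 min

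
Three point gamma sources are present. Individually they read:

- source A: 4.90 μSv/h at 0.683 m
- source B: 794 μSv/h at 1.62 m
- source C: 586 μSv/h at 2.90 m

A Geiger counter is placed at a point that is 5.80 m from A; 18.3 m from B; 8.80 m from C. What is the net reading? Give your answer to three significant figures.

Each source contributes Iᵢ·(dᵢ/rᵢ)²; contributions add.
A: 4.90 × (0.683/5.80)² = 0.06795 μSv/h
B: 794 × (1.62/18.3)² = 6.222 μSv/h
C: 586 × (2.90/8.80)² = 63.64 μSv/h
Total = 0.06795 + 6.222 + 63.64 = 69.93 μSv/h.

69.9 μSv/h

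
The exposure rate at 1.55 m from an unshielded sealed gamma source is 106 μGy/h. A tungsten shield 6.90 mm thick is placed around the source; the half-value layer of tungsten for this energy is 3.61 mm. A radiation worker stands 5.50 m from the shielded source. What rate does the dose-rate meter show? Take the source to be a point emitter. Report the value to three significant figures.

Distance alone: 106 × (1.55/5.50)² = 106 × 0.07942 = 8.419 μGy/h.
Shield: 6.90/3.61 = 1.911 half-value layers → attenuation 2^(−1.911) = 0.2659.
Combined: 8.419 × 0.2659 = 2.239 μGy/h.

2.24 μGy/h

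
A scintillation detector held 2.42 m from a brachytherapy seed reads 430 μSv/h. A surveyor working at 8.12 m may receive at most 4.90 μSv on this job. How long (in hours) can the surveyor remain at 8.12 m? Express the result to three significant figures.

Intensity scales as (d₁/d₂)², so rate at 8.12 m:
(2.42/8.12)² = 0.08882, so 430 × 0.08882 = 38.19 μSv/h.
Stay time = 4.90 μSv ÷ 38.19 μSv/h = 0.1283 h.

0.128 h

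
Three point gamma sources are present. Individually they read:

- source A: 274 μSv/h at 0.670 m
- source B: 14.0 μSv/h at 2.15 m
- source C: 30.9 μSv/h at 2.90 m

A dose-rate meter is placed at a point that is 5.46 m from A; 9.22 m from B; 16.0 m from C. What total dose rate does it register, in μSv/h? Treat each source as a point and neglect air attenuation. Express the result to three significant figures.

5.90 μSv/h

Each source contributes Iᵢ·(dᵢ/rᵢ)²; contributions add.
A: 274 × (0.670/5.46)² = 4.126 μSv/h
B: 14.0 × (2.15/9.22)² = 0.7613 μSv/h
C: 30.9 × (2.90/16.0)² = 1.015 μSv/h
Total = 4.126 + 0.7613 + 1.015 = 5.902 μSv/h.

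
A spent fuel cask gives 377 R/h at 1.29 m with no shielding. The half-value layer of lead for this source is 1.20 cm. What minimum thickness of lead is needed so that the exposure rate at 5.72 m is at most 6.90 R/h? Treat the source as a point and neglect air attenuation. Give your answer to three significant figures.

At 5.72 m, distance alone gives 377 × (1.29/5.72)² = 377 × 0.05086 = 19.17 R/h.
Further attenuation needed: 19.17/6.90 = 2.778.
n = log₂(2.778) = 1.474 half-value layers.
Thickness = 1.474 × 1.20 cm = 1.769 cm.

1.77 cm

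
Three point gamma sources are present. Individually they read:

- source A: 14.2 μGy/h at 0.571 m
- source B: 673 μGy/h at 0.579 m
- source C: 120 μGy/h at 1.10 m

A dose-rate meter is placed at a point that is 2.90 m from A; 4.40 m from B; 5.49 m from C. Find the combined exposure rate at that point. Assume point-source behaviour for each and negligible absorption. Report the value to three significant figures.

17.0 μGy/h

Each source contributes Iᵢ·(dᵢ/rᵢ)²; contributions add.
A: 14.2 × (0.571/2.90)² = 0.5505 μGy/h
B: 673 × (0.579/4.40)² = 11.65 μGy/h
C: 120 × (1.10/5.49)² = 4.818 μGy/h
Total = 0.5505 + 11.65 + 4.818 = 17.02 μGy/h.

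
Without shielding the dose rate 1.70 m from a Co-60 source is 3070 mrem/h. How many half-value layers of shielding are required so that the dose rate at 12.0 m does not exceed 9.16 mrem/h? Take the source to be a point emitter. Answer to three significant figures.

2.75 half-value layers

At 12.0 m, distance alone gives (1.70/12.0)² = 0.02007, so 3070 × 0.02007 = 61.61 mrem/h.
Further attenuation needed: 61.61/9.16 = 6.726.
n = log₂(6.726) = 2.750 half-value layers.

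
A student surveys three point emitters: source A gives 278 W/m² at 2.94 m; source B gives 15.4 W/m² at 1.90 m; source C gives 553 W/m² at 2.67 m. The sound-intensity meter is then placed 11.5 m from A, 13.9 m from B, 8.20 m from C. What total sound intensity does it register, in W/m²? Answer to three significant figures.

By superposition, sum each source's inverse-square contribution:
A: 278 × (2.94/11.5)² = 18.17 W/m²
B: 15.4 × (1.90/13.9)² = 0.2877 W/m²
C: 553 × (2.67/8.20)² = 58.63 W/m²
Total = 18.17 + 0.2877 + 58.63 = 77.09 W/m².

77.1 W/m²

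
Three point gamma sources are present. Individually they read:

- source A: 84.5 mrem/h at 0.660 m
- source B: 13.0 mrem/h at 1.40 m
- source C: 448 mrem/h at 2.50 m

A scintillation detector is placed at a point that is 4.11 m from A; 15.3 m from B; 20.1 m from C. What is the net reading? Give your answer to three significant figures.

By superposition, sum each source's inverse-square contribution:
A: 84.5 × (0.660/4.11)² = 2.179 mrem/h
B: 13.0 × (1.40/15.3)² = 0.1088 mrem/h
C: 448 × (2.50/20.1)² = 6.931 mrem/h
Total = 2.179 + 0.1088 + 6.931 = 9.219 mrem/h.

9.22 mrem/h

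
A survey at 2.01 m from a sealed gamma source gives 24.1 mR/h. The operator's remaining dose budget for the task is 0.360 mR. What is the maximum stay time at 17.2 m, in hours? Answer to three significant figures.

Since intensity falls as 1/r², rate at 17.2 m:
24.1 × (2.01/17.2)² = 24.1 × 0.01366 = 0.3292 mR/h.
Stay time = 0.360 mR ÷ 0.3292 mR/h = 1.094 h.

1.09 h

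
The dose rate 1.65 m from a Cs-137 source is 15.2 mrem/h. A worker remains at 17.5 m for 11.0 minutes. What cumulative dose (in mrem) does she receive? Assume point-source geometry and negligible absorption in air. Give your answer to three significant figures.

Using I₁d₁² = I₂d₂², rate at 17.5 m:
15.2 × (1.65/17.5)² = 15.2 × 0.008890 = 0.1351 mrem/h.
Dose = rate × time = 0.1351 mrem/h × 0.1833 h = 0.02476 mrem.

0.0248 mrem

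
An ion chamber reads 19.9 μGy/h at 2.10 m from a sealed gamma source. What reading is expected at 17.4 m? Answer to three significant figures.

0.290 μGy/h

Intensity scales as (d₁/d₂)², so the rate at 17.4 m is
(2.10/17.4)² = 0.01457, so 19.9 × 0.01457 = 0.2899 μGy/h.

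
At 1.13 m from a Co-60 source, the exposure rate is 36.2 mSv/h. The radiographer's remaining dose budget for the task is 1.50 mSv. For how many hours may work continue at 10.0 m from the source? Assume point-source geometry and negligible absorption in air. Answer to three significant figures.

Since intensity falls as 1/r², rate at 10.0 m:
(1.13/10.0)² = 0.01277, so 36.2 × 0.01277 = 0.4623 mSv/h.
Stay time = 1.50 mSv ÷ 0.4623 mSv/h = 3.245 h.

3.25 h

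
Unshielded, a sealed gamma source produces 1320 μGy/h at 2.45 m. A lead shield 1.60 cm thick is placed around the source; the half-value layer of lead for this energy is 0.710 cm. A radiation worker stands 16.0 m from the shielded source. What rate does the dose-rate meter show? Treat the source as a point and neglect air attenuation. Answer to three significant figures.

Distance alone: 1320 × (2.45/16.0)² = 1320 × 0.02345 = 30.95 μGy/h.
Shield: 1.60/0.710 = 2.254 half-value layers → attenuation 2^(−2.254) = 0.2096.
Combined: 30.95 × 0.2096 = 6.487 μGy/h.

6.49 μGy/h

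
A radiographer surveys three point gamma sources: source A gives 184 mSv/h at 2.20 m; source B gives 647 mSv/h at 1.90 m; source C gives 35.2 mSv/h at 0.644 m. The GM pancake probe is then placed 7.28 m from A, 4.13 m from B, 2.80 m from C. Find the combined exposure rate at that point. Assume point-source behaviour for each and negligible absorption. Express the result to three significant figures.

Each source contributes Iᵢ·(dᵢ/rᵢ)²; contributions add.
A: 184 × (2.20/7.28)² = 16.80 mSv/h
B: 647 × (1.90/4.13)² = 136.9 mSv/h
C: 35.2 × (0.644/2.80)² = 1.862 mSv/h
Total = 16.80 + 136.9 + 1.862 = 155.6 mSv/h.

156 mSv/h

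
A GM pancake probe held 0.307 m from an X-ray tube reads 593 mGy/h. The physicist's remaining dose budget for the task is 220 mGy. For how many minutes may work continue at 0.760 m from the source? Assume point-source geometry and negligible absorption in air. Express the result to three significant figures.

136 min

Applying the 1/r² law, rate at 0.760 m:
(0.307/0.760)² = 0.1632, so 593 × 0.1632 = 96.78 mGy/h.
Stay time = 220 mGy ÷ 96.78 mGy/h = 2.273 h = 136.4 min.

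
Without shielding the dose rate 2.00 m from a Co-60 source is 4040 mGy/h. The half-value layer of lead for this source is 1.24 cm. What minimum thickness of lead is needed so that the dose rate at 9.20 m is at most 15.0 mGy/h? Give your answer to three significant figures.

4.55 cm

At 9.20 m, distance alone gives (2.00/9.20)² = 0.04726, so 4040 × 0.04726 = 190.9 mGy/h.
Further attenuation needed: 190.9/15.0 = 12.73.
n = log₂(12.73) = 3.670 half-value layers.
Thickness = 3.670 × 1.24 cm = 4.551 cm.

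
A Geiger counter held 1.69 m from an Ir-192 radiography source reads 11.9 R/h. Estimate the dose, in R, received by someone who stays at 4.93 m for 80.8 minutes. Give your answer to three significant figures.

Since intensity falls as 1/r², rate at 4.93 m:
(1.69/4.93)² = 0.1175, so 11.9 × 0.1175 = 1.398 R/h.
Dose = rate × time = 1.398 R/h × 1.347 h = 1.883 R.

1.88 R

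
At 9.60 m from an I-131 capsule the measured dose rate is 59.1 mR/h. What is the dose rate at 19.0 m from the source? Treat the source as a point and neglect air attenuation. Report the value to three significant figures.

15.1 mR/h

Since intensity falls as 1/r², scaling from 9.60 m to 19.0 m:
(9.60/19.0)² = 0.2553, so 59.1 × 0.2553 = 15.09 mR/h.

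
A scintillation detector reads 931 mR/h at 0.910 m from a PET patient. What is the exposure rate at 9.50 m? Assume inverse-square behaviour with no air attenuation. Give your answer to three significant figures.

8.54 mR/h

Since intensity falls as 1/r², the rate at 9.50 m is
931 × (0.910/9.50)² = 931 × 0.009176 = 8.543 mR/h.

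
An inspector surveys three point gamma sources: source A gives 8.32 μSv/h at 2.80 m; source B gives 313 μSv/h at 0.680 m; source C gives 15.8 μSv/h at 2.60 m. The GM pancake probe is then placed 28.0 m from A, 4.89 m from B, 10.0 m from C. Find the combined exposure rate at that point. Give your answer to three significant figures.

7.20 μSv/h

By superposition, sum each source's inverse-square contribution:
A: 8.32 × (2.80/28.0)² = 0.08320 μSv/h
B: 313 × (0.680/4.89)² = 6.053 μSv/h
C: 15.8 × (2.60/10.0)² = 1.068 μSv/h
Total = 0.08320 + 6.053 + 1.068 = 7.204 μSv/h.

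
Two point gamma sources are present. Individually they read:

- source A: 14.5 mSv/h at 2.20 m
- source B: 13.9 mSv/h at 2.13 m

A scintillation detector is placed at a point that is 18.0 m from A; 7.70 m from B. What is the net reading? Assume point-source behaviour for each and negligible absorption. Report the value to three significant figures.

1.28 mSv/h

Each source contributes Iᵢ·(dᵢ/rᵢ)²; contributions add.
A: 14.5 × (2.20/18.0)² = 0.2166 mSv/h
B: 13.9 × (2.13/7.70)² = 1.064 mSv/h
Total = 0.2166 + 1.064 = 1.281 mSv/h.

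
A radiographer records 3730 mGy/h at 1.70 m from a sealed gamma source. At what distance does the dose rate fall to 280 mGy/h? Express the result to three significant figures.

Using I₁d₁² = I₂d₂², d₂ = d₁·√(I₁/I₂).
I₁/I₂ = 3730/280 = 13.32, so d₂ = 1.70 × √13.32 = 6.204 m.

6.20 m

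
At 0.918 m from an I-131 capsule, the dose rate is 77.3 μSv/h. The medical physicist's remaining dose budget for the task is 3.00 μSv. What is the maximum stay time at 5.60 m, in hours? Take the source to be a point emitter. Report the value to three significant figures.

1.44 h

Using I₁d₁² = I₂d₂², rate at 5.60 m:
77.3 × (0.918/5.60)² = 77.3 × 0.02687 = 2.077 μSv/h.
Stay time = 3.00 μSv ÷ 2.077 μSv/h = 1.444 h.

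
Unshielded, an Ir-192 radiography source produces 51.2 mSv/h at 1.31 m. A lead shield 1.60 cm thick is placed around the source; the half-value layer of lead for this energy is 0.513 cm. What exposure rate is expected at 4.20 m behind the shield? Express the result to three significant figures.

0.573 mSv/h

Distance alone: (1.31/4.20)² = 0.09728, so 51.2 × 0.09728 = 4.981 mSv/h.
Shield: 1.60/0.513 = 3.119 half-value layers → attenuation 2^(−3.119) = 0.1151.
Combined: 4.981 × 0.1151 = 0.5733 mSv/h.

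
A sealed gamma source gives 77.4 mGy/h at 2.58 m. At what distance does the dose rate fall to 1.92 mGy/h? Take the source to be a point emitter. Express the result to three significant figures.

16.4 m

By the inverse-square law, d₂ = d₁·√(I₁/I₂).
I₁/I₂ = 77.4/1.92 = 40.31, so d₂ = 2.58 × √40.31 = 16.38 m.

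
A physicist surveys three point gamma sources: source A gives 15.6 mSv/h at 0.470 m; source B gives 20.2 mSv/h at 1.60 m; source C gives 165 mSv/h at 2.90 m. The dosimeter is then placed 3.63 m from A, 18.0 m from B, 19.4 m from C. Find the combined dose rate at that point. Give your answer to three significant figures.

By superposition, sum each source's inverse-square contribution:
A: 15.6 × (0.470/3.63)² = 0.2615 mSv/h
B: 20.2 × (1.60/18.0)² = 0.1596 mSv/h
C: 165 × (2.90/19.4)² = 3.687 mSv/h
Total = 0.2615 + 0.1596 + 3.687 = 4.108 mSv/h.

4.11 mSv/h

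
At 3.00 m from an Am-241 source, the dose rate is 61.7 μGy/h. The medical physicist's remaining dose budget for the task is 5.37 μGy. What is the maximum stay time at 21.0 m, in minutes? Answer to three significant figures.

256 min

By the inverse-square law, rate at 21.0 m:
(3.00/21.0)² = 0.02041, so 61.7 × 0.02041 = 1.259 μGy/h.
Stay time = 5.37 μGy ÷ 1.259 μGy/h = 4.265 h = 255.9 min.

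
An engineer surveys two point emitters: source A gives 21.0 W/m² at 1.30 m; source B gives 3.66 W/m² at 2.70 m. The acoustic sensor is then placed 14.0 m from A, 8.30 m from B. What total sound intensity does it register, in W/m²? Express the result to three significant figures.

Each source contributes Iᵢ·(dᵢ/rᵢ)²; contributions add.
A: 21.0 × (1.30/14.0)² = 0.1811 W/m²
B: 3.66 × (2.70/8.30)² = 0.3873 W/m²
Total = 0.1811 + 0.3873 = 0.5684 W/m².

0.568 W/m²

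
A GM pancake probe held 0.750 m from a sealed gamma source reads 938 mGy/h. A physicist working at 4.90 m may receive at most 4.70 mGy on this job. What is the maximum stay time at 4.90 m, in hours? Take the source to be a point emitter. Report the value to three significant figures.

Since intensity falls as 1/r², rate at 4.90 m:
(0.750/4.90)² = 0.02343, so 938 × 0.02343 = 21.98 mGy/h.
Stay time = 4.70 mGy ÷ 21.98 mGy/h = 0.2138 h.

0.214 h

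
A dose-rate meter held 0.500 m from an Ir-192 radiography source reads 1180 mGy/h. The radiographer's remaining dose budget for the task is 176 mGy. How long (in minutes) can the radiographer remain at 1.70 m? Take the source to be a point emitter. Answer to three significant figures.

103 min

Applying the 1/r² law, rate at 1.70 m:
1180 × (0.500/1.70)² = 1180 × 0.08651 = 102.1 mGy/h.
Stay time = 176 mGy ÷ 102.1 mGy/h = 1.724 h = 103.4 min.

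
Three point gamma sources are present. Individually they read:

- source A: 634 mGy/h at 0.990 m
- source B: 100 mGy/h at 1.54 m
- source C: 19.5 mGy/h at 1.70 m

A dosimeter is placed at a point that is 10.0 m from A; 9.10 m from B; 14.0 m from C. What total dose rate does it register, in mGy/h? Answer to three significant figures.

By superposition, sum each source's inverse-square contribution:
A: 634 × (0.990/10.0)² = 6.214 mGy/h
B: 100 × (1.54/9.10)² = 2.864 mGy/h
C: 19.5 × (1.70/14.0)² = 0.2875 mGy/h
Total = 6.214 + 2.864 + 0.2875 = 9.366 mGy/h.

9.37 mGy/h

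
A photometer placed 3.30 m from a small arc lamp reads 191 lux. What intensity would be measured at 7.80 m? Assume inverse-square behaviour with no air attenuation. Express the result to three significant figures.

34.2 lux

Since intensity falls as 1/r², scaling from 3.30 m to 7.80 m:
191 × (3.30/7.80)² = 191 × 0.1790 = 34.19 lux.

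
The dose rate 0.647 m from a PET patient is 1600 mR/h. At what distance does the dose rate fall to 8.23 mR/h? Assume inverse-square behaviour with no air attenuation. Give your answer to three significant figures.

Since intensity falls as 1/r², d₂ = d₁·√(I₁/I₂).
I₁/I₂ = 1600/8.23 = 194.4, so d₂ = 0.647 × √194.4 = 9.021 m.

9.02 m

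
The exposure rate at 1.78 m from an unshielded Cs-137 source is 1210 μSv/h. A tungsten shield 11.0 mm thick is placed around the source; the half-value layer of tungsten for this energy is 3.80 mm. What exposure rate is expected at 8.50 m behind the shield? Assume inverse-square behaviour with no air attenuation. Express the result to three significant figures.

7.13 μSv/h

Distance alone: 1210 × (1.78/8.50)² = 1210 × 0.04385 = 53.06 μSv/h.
Shield: 11.0/3.80 = 2.895 half-value layers → attenuation 2^(−2.895) = 0.1344.
Combined: 53.06 × 0.1344 = 7.131 μSv/h.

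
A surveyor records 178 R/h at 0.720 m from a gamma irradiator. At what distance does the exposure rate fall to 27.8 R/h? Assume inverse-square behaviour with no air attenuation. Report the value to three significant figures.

Applying the 1/r² law, d₂ = d₁·√(I₁/I₂).
I₁/I₂ = 178/27.8 = 6.403, so d₂ = 0.720 × √6.403 = 1.822 m.

1.82 m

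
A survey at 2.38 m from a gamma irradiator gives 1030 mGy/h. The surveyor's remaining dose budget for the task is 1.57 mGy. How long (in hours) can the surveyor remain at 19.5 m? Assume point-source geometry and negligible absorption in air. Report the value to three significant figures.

0.102 h

By the inverse-square law, rate at 19.5 m:
(2.38/19.5)² = 0.01490, so 1030 × 0.01490 = 15.35 mGy/h.
Stay time = 1.57 mGy ÷ 15.35 mGy/h = 0.1023 h.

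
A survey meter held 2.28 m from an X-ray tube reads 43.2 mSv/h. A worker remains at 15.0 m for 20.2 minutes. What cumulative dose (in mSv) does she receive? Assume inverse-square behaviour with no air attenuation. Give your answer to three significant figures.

0.336 mSv

Intensity scales as (d₁/d₂)², so rate at 15.0 m:
43.2 × (2.28/15.0)² = 43.2 × 0.02310 = 0.9979 mSv/h.
Dose = rate × time = 0.9979 mSv/h × 0.3367 h = 0.3360 mSv.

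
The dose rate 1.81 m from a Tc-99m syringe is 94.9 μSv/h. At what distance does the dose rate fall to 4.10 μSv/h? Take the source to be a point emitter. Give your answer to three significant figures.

Using I₁d₁² = I₂d₂², d₂ = d₁·√(I₁/I₂).
I₁/I₂ = 94.9/4.10 = 23.15, so d₂ = 1.81 × √23.15 = 8.709 m.

8.71 m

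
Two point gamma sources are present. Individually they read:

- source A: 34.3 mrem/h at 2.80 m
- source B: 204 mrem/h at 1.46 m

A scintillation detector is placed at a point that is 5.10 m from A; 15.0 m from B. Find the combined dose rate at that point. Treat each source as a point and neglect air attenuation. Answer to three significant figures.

Each source contributes Iᵢ·(dᵢ/rᵢ)²; contributions add.
A: 34.3 × (2.80/5.10)² = 10.34 mrem/h
B: 204 × (1.46/15.0)² = 1.933 mrem/h
Total = 10.34 + 1.933 = 12.27 mrem/h.

12.3 mrem/h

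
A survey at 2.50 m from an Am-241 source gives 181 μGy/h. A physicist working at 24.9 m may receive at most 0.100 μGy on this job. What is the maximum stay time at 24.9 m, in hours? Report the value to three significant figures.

Intensity scales as (d₁/d₂)², so rate at 24.9 m:
181 × (2.50/24.9)² = 181 × 0.01008 = 1.824 μGy/h.
Stay time = 0.100 μGy ÷ 1.824 μGy/h = 0.05482 h.

0.0548 h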